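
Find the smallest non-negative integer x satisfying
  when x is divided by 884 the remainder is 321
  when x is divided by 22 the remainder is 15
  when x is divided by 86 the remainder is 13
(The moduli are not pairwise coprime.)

248725

Combine the congruences pairwise.
gcd(884, 22) = 2 and 2 | (15 − 321), so the pair is consistent; merging gives x ≡ 5625 (mod 9724), where 9724 = lcm(884, 22).
gcd(9724, 86) = 2 and 2 | (13 − 5625), so the pair is consistent; merging gives x ≡ 248725 (mod 418132), where 418132 = lcm(9724, 86).
The solution is unique modulo lcm(884, 22, 86) = 418132.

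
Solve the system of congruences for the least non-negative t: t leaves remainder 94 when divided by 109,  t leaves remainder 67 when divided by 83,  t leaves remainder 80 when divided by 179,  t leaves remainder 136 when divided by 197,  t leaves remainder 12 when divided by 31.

133712901

The moduli are pairwise coprime; N = 109·83·179·197·31 = 9889755191.
N/109 = 90731699; 90731699 ≡ 99 (mod 109); 99·98 ≡ 1, so inverse 98.
N/83 = 119153677; 119153677 ≡ 39 (mod 83); 39·66 ≡ 1, so inverse 66.
N/179 = 55250029; 55250029 ≡ 68 (mod 179); 68·129 ≡ 1, so inverse 129.
N/197 = 50201803; 50201803 ≡ 96 (mod 197); 96·39 ≡ 1, so inverse 39.
N/31 = 319024361; 319024361 ≡ 13 (mod 31); 13·12 ≡ 1, so inverse 12.
t ≡ 94·90731699·98 + 67·119153677·66 + 80·55250029·129 + 136·50201803·39 + 12·319024361·12 = 2245108141258.
2245108141258 mod 9889755191 = 133712901.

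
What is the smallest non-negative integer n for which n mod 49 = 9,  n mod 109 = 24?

1332

Combine the congruences pairwise.
From n ≡ 9 (mod 49) write n = 9 + 49t. Substituting into n ≡ 24 (mod 109) gives 49t ≡ 15 (mod 109), and since 49⁻¹ ≡ 89 (mod 109), t ≡ 27. Hence n ≡ 9 + 49·27 = 1332 (mod 5341).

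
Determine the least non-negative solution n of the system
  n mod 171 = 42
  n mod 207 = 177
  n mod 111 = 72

gcd(171, 207) = 9 and 9 | (177 − 42), so the pair is consistent; merging gives n ≡ 384 (mod 3933), where 3933 = lcm(171, 207).
gcd(3933, 111) = 3 and 3 | (72 − 384), so the pair is consistent; merging gives n ≡ 47580 (mod 145521), where 145521 = lcm(3933, 111).
The solution is unique modulo lcm(171, 207, 111) = 145521.

47580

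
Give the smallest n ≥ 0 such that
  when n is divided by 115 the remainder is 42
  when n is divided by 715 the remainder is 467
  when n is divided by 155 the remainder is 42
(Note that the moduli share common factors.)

103427

gcd(115, 715) = 5 and 5 | (467 − 42), so the pair is consistent; merging gives n ≡ 4757 (mod 16445), where 16445 = lcm(115, 715).
gcd(16445, 155) = 5 and 5 | (42 − 4757), so the pair is consistent; merging gives n ≡ 103427 (mod 509795), where 509795 = lcm(16445, 155).
The solution is unique modulo lcm(115, 715, 155) = 509795.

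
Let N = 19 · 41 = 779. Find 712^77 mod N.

757

Mod 19: 712 ≡ 9; by Fermat, exponent reduces to 77 mod 18 = 5; 9^5 ≡ 16 (mod 19).
Mod 41: 712 ≡ 15; by Fermat, exponent reduces to 77 mod 40 = 37; 15^37 ≡ 19 (mod 41).
Combine by CRT: x ≡ 16 (mod 19), x ≡ 19 (mod 41) ⇒ x ≡ 757 (mod 779).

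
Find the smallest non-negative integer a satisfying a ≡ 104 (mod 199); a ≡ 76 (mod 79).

6870

Combine the congruences pairwise.
From a ≡ 104 (mod 199) write a = 104 + 199t. Substituting into a ≡ 76 (mod 79) gives 199t ≡ 51 (mod 79), and since 41⁻¹ ≡ 27 (mod 79), t ≡ 34. Hence a ≡ 104 + 199·34 = 6870 (mod 15721).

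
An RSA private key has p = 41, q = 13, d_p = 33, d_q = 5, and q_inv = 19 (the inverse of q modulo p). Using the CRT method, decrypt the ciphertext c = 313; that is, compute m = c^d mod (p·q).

170

m₁ = c^(d_p) mod p: c ≡ 26 (mod 41), and 26^33 mod 41 = 6.
m₂ = c^(d_q) mod q: c ≡ 1 (mod 13), and 1^5 mod 13 = 1.
h = q_inv·(m₁ − m₂) mod p = 19·(6 − 1) mod 41 = 13.
m = m₂ + h·q = 1 + 13·13 = 170.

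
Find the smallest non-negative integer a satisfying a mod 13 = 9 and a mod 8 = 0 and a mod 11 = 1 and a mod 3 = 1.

From a ≡ 9 (mod 13) write a = 9 + 13t. Substituting into a ≡ 0 (mod 8) gives 13t ≡ 7 (mod 8), and since 5⁻¹ ≡ 5 (mod 8), t ≡ 3. Hence a ≡ 9 + 13·3 = 48 (mod 104).
From a ≡ 48 (mod 104) write a = 48 + 104t. Substituting into a ≡ 1 (mod 11) gives 104t ≡ 8 (mod 11), and since 5⁻¹ ≡ 9 (mod 11), t ≡ 6. Hence a ≡ 48 + 104·6 = 672 (mod 1144).
From a ≡ 672 (mod 1144) write a = 672 + 1144t. Substituting into a ≡ 1 (mod 3) gives 1144t ≡ 1 (mod 3), and since 1⁻¹ ≡ 1 (mod 3), t ≡ 1. Hence a ≡ 672 + 1144·1 = 1816 (mod 3432).

1816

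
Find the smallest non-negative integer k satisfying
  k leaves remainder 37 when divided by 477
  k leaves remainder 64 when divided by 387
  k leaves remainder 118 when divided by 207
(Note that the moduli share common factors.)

gcd(477, 387) = 9 and 9 | (64 − 37), so the pair is consistent; merging gives k ≡ 18640 (mod 20511), where 20511 = lcm(477, 387).
gcd(20511, 207) = 9 and 9 | (118 − 18640), so the pair is consistent; merging gives k ≡ 141706 (mod 471753), where 471753 = lcm(20511, 207).
The solution is unique modulo lcm(477, 387, 207) = 471753.

141706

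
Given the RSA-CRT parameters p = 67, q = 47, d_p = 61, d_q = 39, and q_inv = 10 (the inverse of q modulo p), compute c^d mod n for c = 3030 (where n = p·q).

1027

m₁ = c^(d_p) mod p: c ≡ 15 (mod 67), and 15^61 mod 67 = 22.
m₂ = c^(d_q) mod q: c ≡ 22 (mod 47), and 22^39 mod 47 = 40.
h = q_inv·(m₁ − m₂) mod p = 10·(22 − 40) mod 67 = 21.
m = m₂ + h·q = 40 + 21·47 = 1027.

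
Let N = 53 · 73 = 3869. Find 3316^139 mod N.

Mod 53: 3316 ≡ 30; by Fermat, exponent reduces to 139 mod 52 = 35; 30^35 ≡ 23 (mod 53).
Mod 73: 3316 ≡ 31; by Fermat, exponent reduces to 139 mod 72 = 67; 31^67 ≡ 20 (mod 73).
Combine by CRT: x ≡ 23 (mod 53), x ≡ 20 (mod 73) ⇒ x ≡ 1772 (mod 3869).

1772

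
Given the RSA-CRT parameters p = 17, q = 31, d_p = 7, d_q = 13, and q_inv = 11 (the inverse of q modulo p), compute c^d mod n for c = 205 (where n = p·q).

324

m₁ = c^(d_p) mod p: c ≡ 1 (mod 17), and 1^7 mod 17 = 1.
m₂ = c^(d_q) mod q: c ≡ 19 (mod 31), and 19^13 mod 31 = 14.
h = q_inv·(m₁ − m₂) mod p = 11·(1 − 14) mod 17 = 10.
m = m₂ + h·q = 14 + 10·31 = 324.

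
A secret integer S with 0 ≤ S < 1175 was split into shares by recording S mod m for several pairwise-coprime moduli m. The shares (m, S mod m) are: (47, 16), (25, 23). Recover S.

298

Combine the congruences pairwise.
From S ≡ 16 (mod 47) write S = 16 + 47t. Substituting into S ≡ 23 (mod 25) gives 47t ≡ 7 (mod 25), and since 22⁻¹ ≡ 8 (mod 25), t ≡ 6. Hence S ≡ 16 + 47·6 = 298 (mod 1175).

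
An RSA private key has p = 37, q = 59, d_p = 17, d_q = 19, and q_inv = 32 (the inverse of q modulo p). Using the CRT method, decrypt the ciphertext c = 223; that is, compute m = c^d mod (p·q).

926

m₁ = c^(d_p) mod p: c ≡ 1 (mod 37), and 1^17 mod 37 = 1.
m₂ = c^(d_q) mod q: c ≡ 46 (mod 59), and 46^19 mod 59 = 41.
h = q_inv·(m₁ − m₂) mod p = 32·(1 − 41) mod 37 = 15.
m = m₂ + h·q = 41 + 15·59 = 926.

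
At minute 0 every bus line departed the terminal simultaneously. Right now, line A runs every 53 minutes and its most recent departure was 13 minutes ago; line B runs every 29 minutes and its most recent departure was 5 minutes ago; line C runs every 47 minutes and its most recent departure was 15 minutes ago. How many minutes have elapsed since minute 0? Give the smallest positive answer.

13316

From t ≡ 13 (mod 53) write t = 13 + 53s. Substituting into t ≡ 5 (mod 29) gives 53s ≡ 21 (mod 29), and since 24⁻¹ ≡ 23 (mod 29), s ≡ 19. Hence t ≡ 13 + 53·19 = 1020 (mod 1537).
From t ≡ 1020 (mod 1537) write t = 1020 + 1537s. Substituting into t ≡ 15 (mod 47) gives 1537s ≡ 29 (mod 47), and since 33⁻¹ ≡ 10 (mod 47), s ≡ 8. Hence t ≡ 1020 + 1537·8 = 13316 (mod 72239).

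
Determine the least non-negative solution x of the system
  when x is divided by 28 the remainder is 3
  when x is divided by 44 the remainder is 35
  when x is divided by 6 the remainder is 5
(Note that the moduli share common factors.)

gcd(28, 44) = 4 and 4 | (35 − 3), so the pair is consistent; merging gives x ≡ 255 (mod 308), where 308 = lcm(28, 44).
gcd(308, 6) = 2 and 2 | (5 − 255), so the pair is consistent; merging gives x ≡ 563 (mod 924), where 924 = lcm(308, 6).
The solution is unique modulo lcm(28, 44, 6) = 924.

563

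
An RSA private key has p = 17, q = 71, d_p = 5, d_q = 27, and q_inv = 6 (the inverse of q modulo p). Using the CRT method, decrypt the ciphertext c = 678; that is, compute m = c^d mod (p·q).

m₁ = c^(d_p) mod p: c ≡ 15 (mod 17), and 15^5 mod 17 = 2.
m₂ = c^(d_q) mod q: c ≡ 39 (mod 71), and 39^27 mod 71 = 51.
h = q_inv·(m₁ − m₂) mod p = 6·(2 − 51) mod 17 = 12.
m = m₂ + h·q = 51 + 12·71 = 903.

903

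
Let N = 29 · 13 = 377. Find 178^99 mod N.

352

Mod 29: 178 ≡ 4; by Fermat, exponent reduces to 99 mod 28 = 15; 4^15 ≡ 4 (mod 29).
Mod 13: 178 ≡ 9; by Fermat, exponent reduces to 99 mod 12 = 3; 9^3 ≡ 1 (mod 13).
Combine by CRT: x ≡ 4 (mod 29), x ≡ 1 (mod 13) ⇒ x ≡ 352 (mod 377).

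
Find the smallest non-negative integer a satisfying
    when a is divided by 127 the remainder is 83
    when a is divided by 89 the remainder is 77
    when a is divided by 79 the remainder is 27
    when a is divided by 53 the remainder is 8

From a ≡ 83 (mod 127) write a = 83 + 127t. Substituting into a ≡ 77 (mod 89) gives 127t ≡ 83 (mod 89), and since 38⁻¹ ≡ 82 (mod 89), t ≡ 42. Hence a ≡ 83 + 127·42 = 5417 (mod 11303).
From a ≡ 5417 (mod 11303) write a = 5417 + 11303t. Substituting into a ≡ 27 (mod 79) gives 11303t ≡ 61 (mod 79), and since 6⁻¹ ≡ 66 (mod 79), t ≡ 76. Hence a ≡ 5417 + 11303·76 = 864445 (mod 892937).
From a ≡ 864445 (mod 892937) write a = 864445 + 892937t. Substituting into a ≡ 8 (mod 53) gives 892937t ≡ 46 (mod 53), and since 46⁻¹ ≡ 15 (mod 53), t ≡ 1. Hence a ≡ 864445 + 892937·1 = 1757382 (mod 47325661).

1757382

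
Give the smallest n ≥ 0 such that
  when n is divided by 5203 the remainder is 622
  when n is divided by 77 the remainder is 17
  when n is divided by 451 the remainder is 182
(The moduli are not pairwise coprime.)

1212921

Combine the congruences pairwise.
gcd(5203, 77) = 11 and 11 | (17 − 622), so the pair is consistent; merging gives n ≡ 11028 (mod 36421), where 36421 = lcm(5203, 77).
gcd(36421, 451) = 11 and 11 | (182 − 11028), so the pair is consistent; merging gives n ≡ 1212921 (mod 1493261), where 1493261 = lcm(36421, 451).
The solution is unique modulo lcm(5203, 77, 451) = 1493261.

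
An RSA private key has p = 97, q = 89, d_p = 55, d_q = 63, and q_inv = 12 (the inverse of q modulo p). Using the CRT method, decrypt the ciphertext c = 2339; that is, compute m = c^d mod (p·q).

m₁ = c^(d_p) mod p: c ≡ 11 (mod 97), and 11^55 mod 97 = 65.
m₂ = c^(d_q) mod q: c ≡ 25 (mod 89), and 25^63 mod 89 = 73.
h = q_inv·(m₁ − m₂) mod p = 12·(65 − 73) mod 97 = 1.
m = m₂ + h·q = 73 + 1·89 = 162.

162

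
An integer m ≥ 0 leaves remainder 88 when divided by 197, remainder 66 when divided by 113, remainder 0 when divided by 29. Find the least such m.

The moduli are pairwise coprime; N = 197·113·29 = 645569.
N/197 = 3277; 3277 ≡ 125 (mod 197); 125·145 ≡ 1, so inverse 145.
N/113 = 5713; 5713 ≡ 63 (mod 113); 63·61 ≡ 1, so inverse 61.
N/29 = 22261; 22261 ≡ 18 (mod 29); 18·21 ≡ 1, so inverse 21.
m ≡ 88·3277·145 + 66·5713·61 + 0·22261·21 = 64815058.
64815058 mod 645569 = 258158.

258158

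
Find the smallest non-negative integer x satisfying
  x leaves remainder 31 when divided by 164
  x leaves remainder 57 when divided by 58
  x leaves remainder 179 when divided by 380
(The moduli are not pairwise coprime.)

gcd(164, 58) = 2 and 2 | (57 − 31), so the pair is consistent; merging gives x ≡ 1507 (mod 4756), where 4756 = lcm(164, 58).
gcd(4756, 380) = 4 and 4 | (179 − 1507), so the pair is consistent; merging gives x ≡ 153699 (mod 451820), where 451820 = lcm(4756, 380).
The solution is unique modulo lcm(164, 58, 380) = 451820.

153699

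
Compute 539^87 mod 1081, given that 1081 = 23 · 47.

513

Mod 23: 539 ≡ 10; by Fermat, exponent reduces to 87 mod 22 = 21; 10^21 ≡ 7 (mod 23).
Mod 47: 539 ≡ 22; by Fermat, exponent reduces to 87 mod 46 = 41; 22^41 ≡ 43 (mod 47).
Combine by CRT: x ≡ 7 (mod 23), x ≡ 43 (mod 47) ⇒ x ≡ 513 (mod 1081).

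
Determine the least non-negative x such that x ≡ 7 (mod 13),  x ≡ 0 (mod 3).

33

Combine the congruences pairwise.
From x ≡ 7 (mod 13) write x = 7 + 13t. Substituting into x ≡ 0 (mod 3) gives 13t ≡ 2 (mod 3), and since 1⁻¹ ≡ 1 (mod 3), t ≡ 2. Hence x ≡ 7 + 13·2 = 33 (mod 39).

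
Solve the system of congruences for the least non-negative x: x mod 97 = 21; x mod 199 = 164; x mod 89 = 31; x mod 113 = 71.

117700306

Combine the congruences pairwise.
From x ≡ 21 (mod 97) write x = 21 + 97t. Substituting into x ≡ 164 (mod 199) gives 97t ≡ 143 (mod 199), and since 97⁻¹ ≡ 119 (mod 199), t ≡ 102. Hence x ≡ 21 + 97·102 = 9915 (mod 19303).
From x ≡ 9915 (mod 19303) write x = 9915 + 19303t. Substituting into x ≡ 31 (mod 89) gives 19303t ≡ 84 (mod 89), and since 79⁻¹ ≡ 80 (mod 89), t ≡ 45. Hence x ≡ 9915 + 19303·45 = 878550 (mod 1717967).
From x ≡ 878550 (mod 1717967) write x = 878550 + 1717967t. Substituting into x ≡ 71 (mod 113) gives 1717967t ≡ 96 (mod 113), and since 28⁻¹ ≡ 109 (mod 113), t ≡ 68. Hence x ≡ 878550 + 1717967·68 = 117700306 (mod 194130271).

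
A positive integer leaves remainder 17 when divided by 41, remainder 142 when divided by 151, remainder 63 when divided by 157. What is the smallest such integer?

519733

From t ≡ 17 (mod 41) write t = 17 + 41s. Substituting into t ≡ 142 (mod 151) gives 41s ≡ 125 (mod 151), and since 41⁻¹ ≡ 70 (mod 151), s ≡ 143. Hence t ≡ 17 + 41·143 = 5880 (mod 6191).
From t ≡ 5880 (mod 6191) write t = 5880 + 6191s. Substituting into t ≡ 63 (mod 157) gives 6191s ≡ 149 (mod 157), and since 68⁻¹ ≡ 127 (mod 157), s ≡ 83. Hence t ≡ 5880 + 6191·83 = 519733 (mod 971987).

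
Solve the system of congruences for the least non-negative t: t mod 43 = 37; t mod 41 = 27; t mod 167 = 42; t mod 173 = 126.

42669711

From t ≡ 37 (mod 43) write t = 37 + 43s. Substituting into t ≡ 27 (mod 41) gives 43s ≡ 31 (mod 41), and since 2⁻¹ ≡ 21 (mod 41), s ≡ 36. Hence t ≡ 37 + 43·36 = 1585 (mod 1763).
From t ≡ 1585 (mod 1763) write t = 1585 + 1763s. Substituting into t ≡ 42 (mod 167) gives 1763s ≡ 127 (mod 167), and since 93⁻¹ ≡ 88 (mod 167), s ≡ 154. Hence t ≡ 1585 + 1763·154 = 273087 (mod 294421).
From t ≡ 273087 (mod 294421) write t = 273087 + 294421s. Substituting into t ≡ 126 (mod 173) gives 294421s ≡ 33 (mod 173), and since 148⁻¹ ≡ 83 (mod 173), s ≡ 144. Hence t ≡ 273087 + 294421·144 = 42669711 (mod 50934833).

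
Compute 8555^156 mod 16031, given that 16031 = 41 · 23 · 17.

10167

Mod 41: 8555 ≡ 27; by Fermat, exponent reduces to 156 mod 40 = 36; 27^36 ≡ 40 (mod 41).
Mod 23: 8555 ≡ 22; by Fermat, exponent reduces to 156 mod 22 = 2; 22^2 ≡ 1 (mod 23).
Mod 17: 8555 ≡ 4; by Fermat, exponent reduces to 156 mod 16 = 12; 4^12 ≡ 1 (mod 17).
Combine by CRT: x ≡ 40 (mod 41), x ≡ 1 (mod 23), x ≡ 1 (mod 17) ⇒ x ≡ 10167 (mod 16031).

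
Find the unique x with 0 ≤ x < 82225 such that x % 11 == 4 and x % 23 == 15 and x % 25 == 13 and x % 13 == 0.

The moduli are pairwise coprime; N = 11·23·25·13 = 82225.
N/11 = 7475; 7475 ≡ 6 (mod 11); 6·2 ≡ 1, so inverse 2.
N/23 = 3575; 3575 ≡ 10 (mod 23); 10·7 ≡ 1, so inverse 7.
N/25 = 3289; 3289 ≡ 14 (mod 25); 14·9 ≡ 1, so inverse 9.
N/13 = 6325; 6325 ≡ 7 (mod 13); 7·2 ≡ 1, so inverse 2.
x ≡ 4·7475·2 + 15·3575·7 + 13·3289·9 + 0·6325·2 = 819988.
819988 mod 82225 = 79963.

79963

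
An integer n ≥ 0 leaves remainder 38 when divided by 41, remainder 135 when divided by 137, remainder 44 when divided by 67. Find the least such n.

The moduli are pairwise coprime; M = 41·137·67 = 376339.
M/41 = 9179; 9179 ≡ 36 (mod 41); 36·8 ≡ 1, so inverse 8.
M/137 = 2747; 2747 ≡ 7 (mod 137); 7·98 ≡ 1, so inverse 98.
M/67 = 5617; 5617 ≡ 56 (mod 67); 56·6 ≡ 1, so inverse 6.
n ≡ 38·9179·8 + 135·2747·98 + 44·5617·6 = 40616114.
40616114 mod 376339 = 347841.

347841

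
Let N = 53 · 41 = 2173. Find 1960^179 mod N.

1112

Mod 53: 1960 ≡ 52; by Fermat, exponent reduces to 179 mod 52 = 23; 52^23 ≡ 52 (mod 53).
Mod 41: 1960 ≡ 33; by Fermat, exponent reduces to 179 mod 40 = 19; 33^19 ≡ 5 (mod 41).
Combine by CRT: x ≡ 52 (mod 53), x ≡ 5 (mod 41) ⇒ x ≡ 1112 (mod 2173).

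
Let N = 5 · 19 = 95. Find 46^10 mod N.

11

Mod 5: 46 ≡ 1; by Fermat, exponent reduces to 10 mod 4 = 2; 1^2 ≡ 1 (mod 5).
Mod 19: 46 ≡ 8; 8^10 ≡ 11 (mod 19).
Combine by CRT: x ≡ 1 (mod 5), x ≡ 11 (mod 19) ⇒ x ≡ 11 (mod 95).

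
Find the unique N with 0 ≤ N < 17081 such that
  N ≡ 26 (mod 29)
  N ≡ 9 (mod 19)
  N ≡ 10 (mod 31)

From N ≡ 26 (mod 29) write N = 26 + 29t. Substituting into N ≡ 9 (mod 19) gives 29t ≡ 2 (mod 19), and since 10⁻¹ ≡ 2 (mod 19), t ≡ 4. Hence N ≡ 26 + 29·4 = 142 (mod 551).
From N ≡ 142 (mod 551) write N = 142 + 551t. Substituting into N ≡ 10 (mod 31) gives 551t ≡ 23 (mod 31), and since 24⁻¹ ≡ 22 (mod 31), t ≡ 10. Hence N ≡ 142 + 551·10 = 5652 (mod 17081).

5652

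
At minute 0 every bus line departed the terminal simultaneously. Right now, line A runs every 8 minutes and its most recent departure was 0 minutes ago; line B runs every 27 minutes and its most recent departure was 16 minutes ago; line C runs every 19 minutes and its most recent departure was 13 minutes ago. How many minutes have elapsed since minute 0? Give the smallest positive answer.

1096

The moduli are pairwise coprime; N = 8·27·19 = 4104.
N/8 = 513; 513 ≡ 1 (mod 8), inverse 1.
N/27 = 152; 152 ≡ 17 (mod 27); 17·8 ≡ 1, so inverse 8.
N/19 = 216; 216 ≡ 7 (mod 19); 7·11 ≡ 1, so inverse 11.
t ≡ 0·513·1 + 16·152·8 + 13·216·11 = 50344.
50344 mod 4104 = 1096.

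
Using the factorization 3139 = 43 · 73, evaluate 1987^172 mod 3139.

2863

Mod 43: 1987 ≡ 9; by Fermat, exponent reduces to 172 mod 42 = 4; 9^4 ≡ 25 (mod 43).
Mod 73: 1987 ≡ 16; by Fermat, exponent reduces to 172 mod 72 = 28; 16^28 ≡ 16 (mod 73).
Combine by CRT: x ≡ 25 (mod 43), x ≡ 16 (mod 73) ⇒ x ≡ 2863 (mod 3139).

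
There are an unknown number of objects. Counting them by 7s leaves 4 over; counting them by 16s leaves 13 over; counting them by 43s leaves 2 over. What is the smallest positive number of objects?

2797

From N ≡ 4 (mod 7) write N = 4 + 7t. Substituting into N ≡ 13 (mod 16) gives 7t ≡ 9 (mod 16), and since 7⁻¹ ≡ 7 (mod 16), t ≡ 15. Hence N ≡ 4 + 7·15 = 109 (mod 112).
From N ≡ 109 (mod 112) write N = 109 + 112t. Substituting into N ≡ 2 (mod 43) gives 112t ≡ 22 (mod 43), and since 26⁻¹ ≡ 5 (mod 43), t ≡ 24. Hence N ≡ 109 + 112·24 = 2797 (mod 4816).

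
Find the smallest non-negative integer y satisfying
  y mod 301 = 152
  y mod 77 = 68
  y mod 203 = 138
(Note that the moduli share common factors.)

Combine the congruences pairwise.
gcd(301, 77) = 7 and 7 | (68 − 152), so the pair is consistent; merging gives y ≡ 453 (mod 3311), where 3311 = lcm(301, 77).
gcd(3311, 203) = 7 and 7 | (138 − 453), so the pair is consistent; merging gives y ≡ 79917 (mod 96019), where 96019 = lcm(3311, 203).
The solution is unique modulo lcm(301, 77, 203) = 96019.

79917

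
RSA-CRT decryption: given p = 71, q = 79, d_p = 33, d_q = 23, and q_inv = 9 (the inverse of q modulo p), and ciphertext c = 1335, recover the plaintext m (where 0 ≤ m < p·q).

m₁ = c^(d_p) mod p: c ≡ 57 (mod 71), and 57^33 mod 71 = 25.
m₂ = c^(d_q) mod q: c ≡ 71 (mod 79), and 71^23 mod 79 = 27.
h = q_inv·(m₁ − m₂) mod p = 9·(25 − 27) mod 71 = 53.
m = m₂ + h·q = 27 + 53·79 = 4214.

4214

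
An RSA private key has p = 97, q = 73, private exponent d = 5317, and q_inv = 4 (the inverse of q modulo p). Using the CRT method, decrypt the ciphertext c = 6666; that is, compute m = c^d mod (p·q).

d_p = d mod (p−1) = 5317 mod 96 = 37; d_q = d mod (q−1) = 61.
m₁ = c^(d_p) mod p: c ≡ 70 (mod 97), and 70^37 mod 97 = 12.
m₂ = c^(d_q) mod q: c ≡ 23 (mod 73), and 23^61 mod 73 = 38.
h = q_inv·(m₁ − m₂) mod p = 4·(12 − 38) mod 97 = 90.
m = m₂ + h·q = 38 + 90·73 = 6608.

6608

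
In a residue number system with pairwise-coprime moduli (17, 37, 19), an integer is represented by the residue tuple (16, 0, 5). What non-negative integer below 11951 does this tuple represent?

5439

The moduli are pairwise coprime; N = 17·37·19 = 11951.
N/17 = 703; 703 ≡ 6 (mod 17); 6·3 ≡ 1, so inverse 3.
N/37 = 323; 323 ≡ 27 (mod 37); 27·11 ≡ 1, so inverse 11.
N/19 = 629; 629 ≡ 2 (mod 19); 2·10 ≡ 1, so inverse 10.
x ≡ 16·703·3 + 0·323·11 + 5·629·10 = 65194.
65194 mod 11951 = 5439.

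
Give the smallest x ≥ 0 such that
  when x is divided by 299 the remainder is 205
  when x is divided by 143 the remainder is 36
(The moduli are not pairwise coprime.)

gcd(299, 143) = 13 and 13 | (36 − 205), so the pair is consistent; merging gives x ≡ 2896 (mod 3289), where 3289 = lcm(299, 143).
The solution is unique modulo lcm(299, 143) = 3289.

2896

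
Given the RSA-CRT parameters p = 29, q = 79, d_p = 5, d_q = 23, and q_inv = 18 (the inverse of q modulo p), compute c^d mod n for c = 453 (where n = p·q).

2190

m₁ = c^(d_p) mod p: c ≡ 18 (mod 29), and 18^5 mod 29 = 15.
m₂ = c^(d_q) mod q: c ≡ 58 (mod 79), and 58^23 mod 79 = 57.
h = q_inv·(m₁ − m₂) mod p = 18·(15 − 57) mod 29 = 27.
m = m₂ + h·q = 57 + 27·79 = 2190.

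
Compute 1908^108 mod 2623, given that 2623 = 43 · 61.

Mod 43: 1908 ≡ 16; by Fermat, exponent reduces to 108 mod 42 = 24; 16^24 ≡ 11 (mod 43).
Mod 61: 1908 ≡ 17; by Fermat, exponent reduces to 108 mod 60 = 48; 17^48 ≡ 58 (mod 61).
Combine by CRT: x ≡ 11 (mod 43), x ≡ 58 (mod 61) ⇒ x ≡ 2376 (mod 2623).

2376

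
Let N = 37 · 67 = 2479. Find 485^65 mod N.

Mod 37: 485 ≡ 4; by Fermat, exponent reduces to 65 mod 36 = 29; 4^29 ≡ 21 (mod 37).
Mod 67: 485 ≡ 16; 16^65 ≡ 21 (mod 67).
Combine by CRT: x ≡ 21 (mod 37), x ≡ 21 (mod 67) ⇒ x ≡ 21 (mod 2479).

21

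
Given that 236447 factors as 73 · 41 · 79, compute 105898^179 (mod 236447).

36170

Mod 73: 105898 ≡ 48; by Fermat, exponent reduces to 179 mod 72 = 35; 48^35 ≡ 35 (mod 73).
Mod 41: 105898 ≡ 36; by Fermat, exponent reduces to 179 mod 40 = 19; 36^19 ≡ 8 (mod 41).
Mod 79: 105898 ≡ 38; by Fermat, exponent reduces to 179 mod 78 = 23; 38^23 ≡ 67 (mod 79).
Combine by CRT: x ≡ 35 (mod 73), x ≡ 8 (mod 41), x ≡ 67 (mod 79) ⇒ x ≡ 36170 (mod 236447).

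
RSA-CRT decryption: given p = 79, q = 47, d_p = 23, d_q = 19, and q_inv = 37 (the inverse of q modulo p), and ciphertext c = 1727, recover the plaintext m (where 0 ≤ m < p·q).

m₁ = c^(d_p) mod p: c ≡ 68 (mod 79), and 68^23 mod 79 = 77.
m₂ = c^(d_q) mod q: c ≡ 35 (mod 47), and 35^19 mod 47 = 26.
h = q_inv·(m₁ − m₂) mod p = 37·(77 − 26) mod 79 = 70.
m = m₂ + h·q = 26 + 70·47 = 3316.

3316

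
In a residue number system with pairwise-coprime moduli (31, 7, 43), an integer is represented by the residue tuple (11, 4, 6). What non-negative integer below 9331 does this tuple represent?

4134

The moduli are pairwise coprime; N = 31·7·43 = 9331.
N/31 = 301; 301 ≡ 22 (mod 31); 22·24 ≡ 1, so inverse 24.
N/7 = 1333; 1333 ≡ 3 (mod 7); 3·5 ≡ 1, so inverse 5.
N/43 = 217; 217 ≡ 2 (mod 43); 2·22 ≡ 1, so inverse 22.
x ≡ 11·301·24 + 4·1333·5 + 6·217·22 = 134768.
134768 mod 9331 = 4134.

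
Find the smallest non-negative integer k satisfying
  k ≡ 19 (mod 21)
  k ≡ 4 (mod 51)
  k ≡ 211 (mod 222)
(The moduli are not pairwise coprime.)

18415

gcd(21, 51) = 3 and 3 | (4 − 19), so the pair is consistent; merging gives k ≡ 208 (mod 357), where 357 = lcm(21, 51).
gcd(357, 222) = 3 and 3 | (211 − 208), so the pair is consistent; merging gives k ≡ 18415 (mod 26418), where 26418 = lcm(357, 222).
The solution is unique modulo lcm(21, 51, 222) = 26418.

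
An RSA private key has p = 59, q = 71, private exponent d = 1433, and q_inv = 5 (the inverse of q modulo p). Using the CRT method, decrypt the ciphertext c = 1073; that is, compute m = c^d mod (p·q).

1572

d_p = d mod (p−1) = 1433 mod 58 = 41; d_q = d mod (q−1) = 33.
m₁ = c^(d_p) mod p: c ≡ 11 (mod 59), and 11^41 mod 59 = 38.
m₂ = c^(d_q) mod q: c ≡ 8 (mod 71), and 8^33 mod 71 = 10.
h = q_inv·(m₁ − m₂) mod p = 5·(38 − 10) mod 59 = 22.
m = m₂ + h·q = 10 + 22·71 = 1572.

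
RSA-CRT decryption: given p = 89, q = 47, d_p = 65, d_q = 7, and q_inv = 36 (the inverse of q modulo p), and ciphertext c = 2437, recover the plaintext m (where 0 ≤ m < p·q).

1636

m₁ = c^(d_p) mod p: c ≡ 34 (mod 89), and 34^65 mod 89 = 34.
m₂ = c^(d_q) mod q: c ≡ 40 (mod 47), and 40^7 mod 47 = 38.
h = q_inv·(m₁ − m₂) mod p = 36·(34 − 38) mod 89 = 34.
m = m₂ + h·q = 38 + 34·47 = 1636.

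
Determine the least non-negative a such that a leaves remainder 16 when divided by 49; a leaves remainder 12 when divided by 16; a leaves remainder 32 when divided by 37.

From a ≡ 16 (mod 49) write a = 16 + 49t. Substituting into a ≡ 12 (mod 16) gives 49t ≡ 12 (mod 16), and since 1⁻¹ ≡ 1 (mod 16), t ≡ 12. Hence a ≡ 16 + 49·12 = 604 (mod 784).
From a ≡ 604 (mod 784) write a = 604 + 784t. Substituting into a ≡ 32 (mod 37) gives 784t ≡ 20 (mod 37), and since 7⁻¹ ≡ 16 (mod 37), t ≡ 24. Hence a ≡ 604 + 784·24 = 19420 (mod 29008).

19420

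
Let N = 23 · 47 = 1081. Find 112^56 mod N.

Mod 23: 112 ≡ 20; by Fermat, exponent reduces to 56 mod 22 = 12; 20^12 ≡ 3 (mod 23).
Mod 47: 112 ≡ 18; by Fermat, exponent reduces to 56 mod 46 = 10; 18^10 ≡ 24 (mod 47).
Combine by CRT: x ≡ 3 (mod 23), x ≡ 24 (mod 47) ⇒ x ≡ 118 (mod 1081).

118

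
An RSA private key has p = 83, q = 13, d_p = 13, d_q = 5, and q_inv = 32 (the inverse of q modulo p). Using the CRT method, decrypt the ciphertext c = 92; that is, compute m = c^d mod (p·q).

m₁ = c^(d_p) mod p: c ≡ 9 (mod 83), and 9^13 mod 83 = 78.
m₂ = c^(d_q) mod q: c ≡ 1 (mod 13), and 1^5 mod 13 = 1.
h = q_inv·(m₁ − m₂) mod p = 32·(78 − 1) mod 83 = 57.
m = m₂ + h·q = 1 + 57·13 = 742.

742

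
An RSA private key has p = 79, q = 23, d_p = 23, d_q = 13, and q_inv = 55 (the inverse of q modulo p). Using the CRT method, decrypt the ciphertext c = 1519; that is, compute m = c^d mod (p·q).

m₁ = c^(d_p) mod p: c ≡ 18 (mod 79), and 18^23 mod 79 = 62.
m₂ = c^(d_q) mod q: c ≡ 1 (mod 23), and 1^13 mod 23 = 1.
h = q_inv·(m₁ − m₂) mod p = 55·(62 − 1) mod 79 = 37.
m = m₂ + h·q = 1 + 37·23 = 852.

852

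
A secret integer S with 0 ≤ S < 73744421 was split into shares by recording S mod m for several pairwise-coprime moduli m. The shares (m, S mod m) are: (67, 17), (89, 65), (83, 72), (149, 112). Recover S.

Combine the congruences pairwise.
From S ≡ 17 (mod 67) write S = 17 + 67t. Substituting into S ≡ 65 (mod 89) gives 67t ≡ 48 (mod 89), and since 67⁻¹ ≡ 4 (mod 89), t ≡ 14. Hence S ≡ 17 + 67·14 = 955 (mod 5963).
From S ≡ 955 (mod 5963) write S = 955 + 5963t. Substituting into S ≡ 72 (mod 83) gives 5963t ≡ 30 (mod 83), and since 70⁻¹ ≡ 51 (mod 83), t ≡ 36. Hence S ≡ 955 + 5963·36 = 215623 (mod 494929).
From S ≡ 215623 (mod 494929) write S = 215623 + 494929t. Substituting into S ≡ 112 (mod 149) gives 494929t ≡ 92 (mod 149), and since 100⁻¹ ≡ 76 (mod 149), t ≡ 138. Hence S ≡ 215623 + 494929·138 = 68515825 (mod 73744421).

68515825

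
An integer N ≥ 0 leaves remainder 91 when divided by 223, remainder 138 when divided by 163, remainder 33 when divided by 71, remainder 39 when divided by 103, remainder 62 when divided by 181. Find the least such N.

The moduli are pairwise coprime; M = 223·163·71·103·181 = 48113462897.
M/223 = 215755439; 215755439 ≡ 40 (mod 223); 40·184 ≡ 1, so inverse 184.
M/163 = 295174619; 295174619 ≡ 38 (mod 163); 38·133 ≡ 1, so inverse 133.
M/71 = 677654407; 677654407 ≡ 19 (mod 71); 19·15 ≡ 1, so inverse 15.
M/103 = 467120999; 467120999 ≡ 34 (mod 103); 34·100 ≡ 1, so inverse 100.
M/181 = 265820237; 265820237 ≡ 17 (mod 181); 17·32 ≡ 1, so inverse 32.
N ≡ 91·215755439·184 + 138·295174619·133 + 33·677654407·15 + 39·467120999·100 + 62·265820237·32 = 11714842205515.
11714842205515 mod 48113462897 = 23270721544.

23270721544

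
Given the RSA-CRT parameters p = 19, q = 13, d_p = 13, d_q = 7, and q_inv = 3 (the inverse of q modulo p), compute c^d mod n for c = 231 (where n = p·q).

m₁ = c^(d_p) mod p: c ≡ 3 (mod 19), and 3^13 mod 19 = 14.
m₂ = c^(d_q) mod q: c ≡ 10 (mod 13), and 10^7 mod 13 = 10.
h = q_inv·(m₁ − m₂) mod p = 3·(14 − 10) mod 19 = 12.
m = m₂ + h·q = 10 + 12·13 = 166.

166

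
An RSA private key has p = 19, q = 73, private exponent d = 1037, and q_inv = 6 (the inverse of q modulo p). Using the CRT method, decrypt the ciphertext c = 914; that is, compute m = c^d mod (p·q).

1174

d_p = d mod (p−1) = 1037 mod 18 = 11; d_q = d mod (q−1) = 29.
m₁ = c^(d_p) mod p: c ≡ 2 (mod 19), and 2^11 mod 19 = 15.
m₂ = c^(d_q) mod q: c ≡ 38 (mod 73), and 38^29 mod 73 = 6.
h = q_inv·(m₁ − m₂) mod p = 6·(15 − 6) mod 19 = 16.
m = m₂ + h·q = 6 + 16·73 = 1174.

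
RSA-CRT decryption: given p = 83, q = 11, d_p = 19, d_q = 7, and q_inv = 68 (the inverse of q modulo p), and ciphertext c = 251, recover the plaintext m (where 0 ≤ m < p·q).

807

m₁ = c^(d_p) mod p: c ≡ 2 (mod 83), and 2^19 mod 83 = 60.
m₂ = c^(d_q) mod q: c ≡ 9 (mod 11), and 9^7 mod 11 = 4.
h = q_inv·(m₁ − m₂) mod p = 68·(60 − 4) mod 83 = 73.
m = m₂ + h·q = 4 + 73·11 = 807.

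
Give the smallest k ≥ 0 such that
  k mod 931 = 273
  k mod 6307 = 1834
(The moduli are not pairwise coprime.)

20755

gcd(931, 6307) = 7 and 7 | (1834 − 273), so the pair is consistent; merging gives k ≡ 20755 (mod 838831), where 838831 = lcm(931, 6307).
The solution is unique modulo lcm(931, 6307) = 838831.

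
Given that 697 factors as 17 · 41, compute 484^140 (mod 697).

Mod 17: 484 ≡ 8; by Fermat, exponent reduces to 140 mod 16 = 12; 8^12 ≡ 16 (mod 17).
Mod 41: 484 ≡ 33; by Fermat, exponent reduces to 140 mod 40 = 20; 33^20 ≡ 1 (mod 41).
Combine by CRT: x ≡ 16 (mod 17), x ≡ 1 (mod 41) ⇒ x ≡ 288 (mod 697).

288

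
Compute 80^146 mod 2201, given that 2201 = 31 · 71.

2136

Mod 31: 80 ≡ 18; by Fermat, exponent reduces to 146 mod 30 = 26; 18^26 ≡ 28 (mod 31).
Mod 71: 80 ≡ 9; by Fermat, exponent reduces to 146 mod 70 = 6; 9^6 ≡ 6 (mod 71).
Combine by CRT: x ≡ 28 (mod 31), x ≡ 6 (mod 71) ⇒ x ≡ 2136 (mod 2201).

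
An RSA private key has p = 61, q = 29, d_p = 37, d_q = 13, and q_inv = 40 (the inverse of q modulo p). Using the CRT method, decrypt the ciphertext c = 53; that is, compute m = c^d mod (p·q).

m₁ = c^(d_p) mod p: c ≡ 53 (mod 61), and 53^37 mod 61 = 33.
m₂ = c^(d_q) mod q: c ≡ 24 (mod 29), and 24^13 mod 29 = 23.
h = q_inv·(m₁ − m₂) mod p = 40·(33 − 23) mod 61 = 34.
m = m₂ + h·q = 23 + 34·29 = 1009.

1009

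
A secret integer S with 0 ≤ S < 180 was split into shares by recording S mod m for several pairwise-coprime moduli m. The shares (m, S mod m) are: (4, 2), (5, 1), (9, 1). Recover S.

46

The moduli are pairwise coprime; N = 4·5·9 = 180.
N/4 = 45; 45 ≡ 1 (mod 4), inverse 1.
N/5 = 36; 36 ≡ 1 (mod 5), inverse 1.
N/9 = 20; 20 ≡ 2 (mod 9); 2·5 ≡ 1, so inverse 5.
S ≡ 2·45·1 + 1·36·1 + 1·20·5 = 226.
226 mod 180 = 46.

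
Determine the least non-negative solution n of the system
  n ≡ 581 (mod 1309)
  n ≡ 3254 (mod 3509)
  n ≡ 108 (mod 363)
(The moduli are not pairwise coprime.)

410298

gcd(1309, 3509) = 11 and 11 | (3254 − 581), so the pair is consistent; merging gives n ≡ 410298 (mod 417571), where 417571 = lcm(1309, 3509).
gcd(417571, 363) = 121 and 121 | (108 − 410298), so the pair is consistent; merging gives n ≡ 410298 (mod 1252713), where 1252713 = lcm(417571, 363).
The solution is unique modulo lcm(1309, 3509, 363) = 1252713.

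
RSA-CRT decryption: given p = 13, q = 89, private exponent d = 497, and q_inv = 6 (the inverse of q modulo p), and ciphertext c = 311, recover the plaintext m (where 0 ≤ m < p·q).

d_p = d mod (p−1) = 497 mod 12 = 5; d_q = d mod (q−1) = 57.
m₁ = c^(d_p) mod p: c ≡ 12 (mod 13), and 12^5 mod 13 = 12.
m₂ = c^(d_q) mod q: c ≡ 44 (mod 89), and 44^57 mod 89 = 22.
h = q_inv·(m₁ − m₂) mod p = 6·(12 − 22) mod 13 = 5.
m = m₂ + h·q = 22 + 5·89 = 467.

467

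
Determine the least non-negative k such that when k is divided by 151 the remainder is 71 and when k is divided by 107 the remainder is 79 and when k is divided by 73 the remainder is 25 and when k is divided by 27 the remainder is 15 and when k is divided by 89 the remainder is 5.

235807107

The moduli are pairwise coprime; N = 151·107·73·27·89 = 2834244783.
N/151 = 18769833; 18769833 ≡ 80 (mod 151); 80·17 ≡ 1, so inverse 17.
N/107 = 26488269; 26488269 ≡ 98 (mod 107); 98·95 ≡ 1, so inverse 95.
N/73 = 38825271; 38825271 ≡ 2 (mod 73); 2·37 ≡ 1, so inverse 37.
N/27 = 104972029; 104972029 ≡ 25 (mod 27); 25·13 ≡ 1, so inverse 13.
N/89 = 31845447; 31845447 ≡ 1 (mod 89), inverse 1.
k ≡ 71·18769833·17 + 79·26488269·95 + 25·38825271·37 + 15·104972029·13 + 5·31845447·1 = 277991795841.
277991795841 mod 2834244783 = 235807107.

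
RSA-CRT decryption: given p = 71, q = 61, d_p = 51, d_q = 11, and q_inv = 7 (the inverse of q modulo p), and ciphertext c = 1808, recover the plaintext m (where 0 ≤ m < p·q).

m₁ = c^(d_p) mod p: c ≡ 33 (mod 71), and 33^51 mod 71 = 22.
m₂ = c^(d_q) mod q: c ≡ 39 (mod 61), and 39^11 mod 61 = 19.
h = q_inv·(m₁ − m₂) mod p = 7·(22 − 19) mod 71 = 21.
m = m₂ + h·q = 19 + 21·61 = 1300.

1300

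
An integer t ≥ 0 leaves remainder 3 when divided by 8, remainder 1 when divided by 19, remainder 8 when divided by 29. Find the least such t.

Combine the congruences pairwise.
From t ≡ 3 (mod 8) write t = 3 + 8s. Substituting into t ≡ 1 (mod 19) gives 8s ≡ 17 (mod 19), and since 8⁻¹ ≡ 12 (mod 19), s ≡ 14. Hence t ≡ 3 + 8·14 = 115 (mod 152).
From t ≡ 115 (mod 152) write t = 115 + 152s. Substituting into t ≡ 8 (mod 29) gives 152s ≡ 9 (mod 29), and since 7⁻¹ ≡ 25 (mod 29), s ≡ 22. Hence t ≡ 115 + 152·22 = 3459 (mod 4408).

3459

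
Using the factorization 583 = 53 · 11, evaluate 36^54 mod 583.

554

Mod 53: 36 ≡ 36; by Fermat, exponent reduces to 54 mod 52 = 2; 36^2 ≡ 24 (mod 53).
Mod 11: 36 ≡ 3; by Fermat, exponent reduces to 54 mod 10 = 4; 3^4 ≡ 4 (mod 11).
Combine by CRT: x ≡ 24 (mod 53), x ≡ 4 (mod 11) ⇒ x ≡ 554 (mod 583).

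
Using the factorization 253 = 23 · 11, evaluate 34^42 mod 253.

188

Mod 23: 34 ≡ 11; by Fermat, exponent reduces to 42 mod 22 = 20; 11^20 ≡ 4 (mod 23).
Mod 11: 34 ≡ 1; by Fermat, exponent reduces to 42 mod 10 = 2; 1^2 ≡ 1 (mod 11).
Combine by CRT: x ≡ 4 (mod 23), x ≡ 1 (mod 11) ⇒ x ≡ 188 (mod 253).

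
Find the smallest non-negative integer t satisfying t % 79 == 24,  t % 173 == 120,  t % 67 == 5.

The moduli are pairwise coprime; N = 79·173·67 = 915689.
N/79 = 11591; 11591 ≡ 57 (mod 79); 57·61 ≡ 1, so inverse 61.
N/173 = 5293; 5293 ≡ 103 (mod 173); 103·42 ≡ 1, so inverse 42.
N/67 = 13667; 13667 ≡ 66 (mod 67); 66·66 ≡ 1, so inverse 66.
t ≡ 24·11591·61 + 120·5293·42 + 5·13667·66 = 48156054.
48156054 mod 915689 = 540226.

540226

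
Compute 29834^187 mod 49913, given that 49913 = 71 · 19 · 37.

24725

Mod 71: 29834 ≡ 14; by Fermat, exponent reduces to 187 mod 70 = 47; 14^47 ≡ 17 (mod 71).
Mod 19: 29834 ≡ 4; by Fermat, exponent reduces to 187 mod 18 = 7; 4^7 ≡ 6 (mod 19).
Mod 37: 29834 ≡ 12; by Fermat, exponent reduces to 187 mod 36 = 7; 12^7 ≡ 9 (mod 37).
Combine by CRT: x ≡ 17 (mod 71), x ≡ 6 (mod 19), x ≡ 9 (mod 37) ⇒ x ≡ 24725 (mod 49913).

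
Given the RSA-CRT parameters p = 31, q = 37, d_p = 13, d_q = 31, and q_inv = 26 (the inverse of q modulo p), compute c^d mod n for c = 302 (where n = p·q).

697

m₁ = c^(d_p) mod p: c ≡ 23 (mod 31), and 23^13 mod 31 = 15.
m₂ = c^(d_q) mod q: c ≡ 6 (mod 37), and 6^31 mod 37 = 31.
h = q_inv·(m₁ − m₂) mod p = 26·(15 − 31) mod 31 = 18.
m = m₂ + h·q = 31 + 18·37 = 697.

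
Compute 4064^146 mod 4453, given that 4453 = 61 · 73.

357

Mod 61: 4064 ≡ 38; by Fermat, exponent reduces to 146 mod 60 = 26; 38^26 ≡ 52 (mod 61).
Mod 73: 4064 ≡ 49; by Fermat, exponent reduces to 146 mod 72 = 2; 49^2 ≡ 65 (mod 73).
Combine by CRT: x ≡ 52 (mod 61), x ≡ 65 (mod 73) ⇒ x ≡ 357 (mod 4453).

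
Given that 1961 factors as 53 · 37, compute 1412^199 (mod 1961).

1622

Mod 53: 1412 ≡ 34; by Fermat, exponent reduces to 199 mod 52 = 43; 34^43 ≡ 32 (mod 53).
Mod 37: 1412 ≡ 6; by Fermat, exponent reduces to 199 mod 36 = 19; 6^19 ≡ 31 (mod 37).
Combine by CRT: x ≡ 32 (mod 53), x ≡ 31 (mod 37) ⇒ x ≡ 1622 (mod 1961).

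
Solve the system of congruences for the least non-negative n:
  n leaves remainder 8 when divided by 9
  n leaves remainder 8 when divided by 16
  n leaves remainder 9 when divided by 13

152

Combine the congruences pairwise.
From n ≡ 8 (mod 9) write n = 8 + 9t. Substituting into n ≡ 8 (mod 16) gives 9t ≡ 0 (mod 16), and since 9⁻¹ ≡ 9 (mod 16), t ≡ 0. Hence n ≡ 8 + 9·0 = 8 (mod 144).
From n ≡ 8 (mod 144) write n = 8 + 144t. Substituting into n ≡ 9 (mod 13) gives 144t ≡ 1 (mod 13), and since 1⁻¹ ≡ 1 (mod 13), t ≡ 1. Hence n ≡ 8 + 144·1 = 152 (mod 1872).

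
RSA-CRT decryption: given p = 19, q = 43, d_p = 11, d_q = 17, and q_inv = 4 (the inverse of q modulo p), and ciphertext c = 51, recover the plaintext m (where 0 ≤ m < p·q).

211

m₁ = c^(d_p) mod p: c ≡ 13 (mod 19), and 13^11 mod 19 = 2.
m₂ = c^(d_q) mod q: c ≡ 8 (mod 43), and 8^17 mod 43 = 39.
h = q_inv·(m₁ − m₂) mod p = 4·(2 − 39) mod 19 = 4.
m = m₂ + h·q = 39 + 4·43 = 211.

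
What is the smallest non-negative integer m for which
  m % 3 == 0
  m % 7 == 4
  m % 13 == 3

The moduli are pairwise coprime; N = 3·7·13 = 273.
N/3 = 91; 91 ≡ 1 (mod 3), inverse 1.
N/7 = 39; 39 ≡ 4 (mod 7); 4·2 ≡ 1, so inverse 2.
N/13 = 21; 21 ≡ 8 (mod 13); 8·5 ≡ 1, so inverse 5.
m ≡ 0·91·1 + 4·39·2 + 3·21·5 = 627.
627 mod 273 = 81.

81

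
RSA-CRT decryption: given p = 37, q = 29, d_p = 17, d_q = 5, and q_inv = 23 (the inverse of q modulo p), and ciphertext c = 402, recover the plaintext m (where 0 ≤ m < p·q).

m₁ = c^(d_p) mod p: c ≡ 32 (mod 37), and 32^17 mod 37 = 15.
m₂ = c^(d_q) mod q: c ≡ 25 (mod 29), and 25^5 mod 29 = 20.
h = q_inv·(m₁ − m₂) mod p = 23·(15 − 20) mod 37 = 33.
m = m₂ + h·q = 20 + 33·29 = 977.

977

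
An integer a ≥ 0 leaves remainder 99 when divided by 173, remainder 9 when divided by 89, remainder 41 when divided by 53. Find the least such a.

From a ≡ 99 (mod 173) write a = 99 + 173t. Substituting into a ≡ 9 (mod 89) gives 173t ≡ 88 (mod 89), and since 84⁻¹ ≡ 71 (mod 89), t ≡ 18. Hence a ≡ 99 + 173·18 = 3213 (mod 15397).
From a ≡ 3213 (mod 15397) write a = 3213 + 15397t. Substituting into a ≡ 41 (mod 53) gives 15397t ≡ 8 (mod 53), and since 27⁻¹ ≡ 2 (mod 53), t ≡ 16. Hence a ≡ 3213 + 15397·16 = 249565 (mod 816041).

249565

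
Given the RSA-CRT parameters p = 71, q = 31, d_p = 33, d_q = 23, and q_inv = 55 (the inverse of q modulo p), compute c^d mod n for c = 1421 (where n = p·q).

285

m₁ = c^(d_p) mod p: c ≡ 1 (mod 71), and 1^33 mod 71 = 1.
m₂ = c^(d_q) mod q: c ≡ 26 (mod 31), and 26^23 mod 31 = 6.
h = q_inv·(m₁ − m₂) mod p = 55·(1 − 6) mod 71 = 9.
m = m₂ + h·q = 6 + 9·31 = 285.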